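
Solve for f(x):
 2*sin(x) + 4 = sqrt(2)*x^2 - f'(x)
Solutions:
 f(x) = C1 + sqrt(2)*x^3/3 - 4*x + 2*cos(x)


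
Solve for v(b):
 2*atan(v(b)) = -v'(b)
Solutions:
 Integral(1/atan(_y), (_y, v(b))) = C1 - 2*b


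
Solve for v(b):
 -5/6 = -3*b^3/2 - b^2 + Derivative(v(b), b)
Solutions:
 v(b) = C1 + 3*b^4/8 + b^3/3 - 5*b/6


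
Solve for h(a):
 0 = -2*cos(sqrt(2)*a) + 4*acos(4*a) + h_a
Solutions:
 h(a) = C1 - 4*a*acos(4*a) + sqrt(1 - 16*a^2) + sqrt(2)*sin(sqrt(2)*a)


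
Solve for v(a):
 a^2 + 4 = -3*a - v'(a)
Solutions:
 v(a) = C1 - a^3/3 - 3*a^2/2 - 4*a


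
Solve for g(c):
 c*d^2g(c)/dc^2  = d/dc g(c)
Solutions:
 g(c) = C1 + C2*c^2


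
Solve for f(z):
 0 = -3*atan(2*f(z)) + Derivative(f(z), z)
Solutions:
 Integral(1/atan(2*_y), (_y, f(z))) = C1 + 3*z


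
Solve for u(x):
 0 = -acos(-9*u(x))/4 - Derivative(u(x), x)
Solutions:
 Integral(1/acos(-9*_y), (_y, u(x))) = C1 - x/4


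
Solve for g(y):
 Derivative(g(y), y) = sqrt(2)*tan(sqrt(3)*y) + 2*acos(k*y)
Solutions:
 g(y) = C1 + 2*Piecewise((y*acos(k*y) - sqrt(-k^2*y^2 + 1)/k, Ne(k, 0)), (pi*y/2, True)) - sqrt(6)*log(cos(sqrt(3)*y))/3


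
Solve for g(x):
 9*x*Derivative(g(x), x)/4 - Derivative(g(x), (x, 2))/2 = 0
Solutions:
 g(x) = C1 + C2*erfi(3*x/2)


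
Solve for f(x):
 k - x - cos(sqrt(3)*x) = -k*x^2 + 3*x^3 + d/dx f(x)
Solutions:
 f(x) = C1 + k*x^3/3 + k*x - 3*x^4/4 - x^2/2 - sqrt(3)*sin(sqrt(3)*x)/3


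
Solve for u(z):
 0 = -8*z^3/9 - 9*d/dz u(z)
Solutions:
 u(z) = C1 - 2*z^4/81


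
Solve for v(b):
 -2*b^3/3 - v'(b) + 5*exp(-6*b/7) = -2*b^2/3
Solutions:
 v(b) = C1 - b^4/6 + 2*b^3/9 - 35*exp(-6*b/7)/6


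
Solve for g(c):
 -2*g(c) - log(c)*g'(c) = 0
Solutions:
 g(c) = C1*exp(-2*li(c))


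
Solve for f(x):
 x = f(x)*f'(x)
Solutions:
 f(x) = -sqrt(C1 + x^2)
 f(x) = sqrt(C1 + x^2)


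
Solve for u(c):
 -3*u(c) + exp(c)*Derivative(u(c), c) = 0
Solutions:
 u(c) = C1*exp(-3*exp(-c))


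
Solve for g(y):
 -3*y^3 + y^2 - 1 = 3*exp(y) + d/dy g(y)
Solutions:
 g(y) = C1 - 3*y^4/4 + y^3/3 - y - 3*exp(y)


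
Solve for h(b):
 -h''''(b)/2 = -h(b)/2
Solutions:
 h(b) = C1*exp(-b) + C2*exp(b) + C3*sin(b) + C4*cos(b)


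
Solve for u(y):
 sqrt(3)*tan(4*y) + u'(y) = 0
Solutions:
 u(y) = C1 + sqrt(3)*log(cos(4*y))/4


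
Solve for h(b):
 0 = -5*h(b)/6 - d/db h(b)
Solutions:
 h(b) = C1*exp(-5*b/6)


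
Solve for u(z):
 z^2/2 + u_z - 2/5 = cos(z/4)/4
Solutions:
 u(z) = C1 - z^3/6 + 2*z/5 + sin(z/4)


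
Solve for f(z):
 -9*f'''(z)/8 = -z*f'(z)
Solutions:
 f(z) = C1 + Integral(C2*airyai(2*3^(1/3)*z/3) + C3*airybi(2*3^(1/3)*z/3), z)


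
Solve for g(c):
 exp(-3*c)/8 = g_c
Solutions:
 g(c) = C1 - exp(-3*c)/24


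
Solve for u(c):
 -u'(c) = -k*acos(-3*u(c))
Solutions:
 Integral(1/acos(-3*_y), (_y, u(c))) = C1 + c*k


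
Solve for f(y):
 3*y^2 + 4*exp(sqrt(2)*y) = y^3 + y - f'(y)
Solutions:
 f(y) = C1 + y^4/4 - y^3 + y^2/2 - 2*sqrt(2)*exp(sqrt(2)*y)


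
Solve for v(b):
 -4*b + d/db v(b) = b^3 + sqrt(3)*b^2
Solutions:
 v(b) = C1 + b^4/4 + sqrt(3)*b^3/3 + 2*b^2


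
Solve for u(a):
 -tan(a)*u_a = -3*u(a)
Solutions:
 u(a) = C1*sin(a)^3


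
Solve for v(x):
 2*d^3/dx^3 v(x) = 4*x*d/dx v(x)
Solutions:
 v(x) = C1 + Integral(C2*airyai(2^(1/3)*x) + C3*airybi(2^(1/3)*x), x)


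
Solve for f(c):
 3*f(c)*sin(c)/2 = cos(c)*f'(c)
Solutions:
 f(c) = C1/cos(c)^(3/2)


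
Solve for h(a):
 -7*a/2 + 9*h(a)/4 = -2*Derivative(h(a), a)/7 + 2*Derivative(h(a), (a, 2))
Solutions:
 h(a) = C1*exp(a*(2 - sqrt(886))/28) + C2*exp(a*(2 + sqrt(886))/28) + 14*a/9 - 16/81


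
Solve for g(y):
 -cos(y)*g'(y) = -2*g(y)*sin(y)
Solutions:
 g(y) = C1/cos(y)^2


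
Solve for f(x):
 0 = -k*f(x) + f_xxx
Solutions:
 f(x) = C1*exp(k^(1/3)*x) + C2*exp(k^(1/3)*x*(-1 + sqrt(3)*I)/2) + C3*exp(-k^(1/3)*x*(1 + sqrt(3)*I)/2)


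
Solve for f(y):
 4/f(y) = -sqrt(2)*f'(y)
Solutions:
 f(y) = -sqrt(C1 - 4*sqrt(2)*y)
 f(y) = sqrt(C1 - 4*sqrt(2)*y)


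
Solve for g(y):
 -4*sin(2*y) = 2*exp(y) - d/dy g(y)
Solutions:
 g(y) = C1 + 2*exp(y) - 2*cos(2*y)


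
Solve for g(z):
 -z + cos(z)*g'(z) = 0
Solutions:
 g(z) = C1 + Integral(z/cos(z), z)


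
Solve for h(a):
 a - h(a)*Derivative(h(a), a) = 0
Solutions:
 h(a) = -sqrt(C1 + a^2)
 h(a) = sqrt(C1 + a^2)


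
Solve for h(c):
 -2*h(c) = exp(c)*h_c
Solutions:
 h(c) = C1*exp(2*exp(-c))


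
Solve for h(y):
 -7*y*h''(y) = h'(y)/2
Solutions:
 h(y) = C1 + C2*y^(13/14)


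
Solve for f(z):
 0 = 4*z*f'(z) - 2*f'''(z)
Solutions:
 f(z) = C1 + Integral(C2*airyai(2^(1/3)*z) + C3*airybi(2^(1/3)*z), z)


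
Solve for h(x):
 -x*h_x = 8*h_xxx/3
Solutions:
 h(x) = C1 + Integral(C2*airyai(-3^(1/3)*x/2) + C3*airybi(-3^(1/3)*x/2), x)


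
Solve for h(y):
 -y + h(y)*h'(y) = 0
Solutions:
 h(y) = -sqrt(C1 + y^2)
 h(y) = sqrt(C1 + y^2)


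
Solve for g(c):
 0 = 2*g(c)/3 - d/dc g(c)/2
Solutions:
 g(c) = C1*exp(4*c/3)


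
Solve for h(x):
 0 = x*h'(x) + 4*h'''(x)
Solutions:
 h(x) = C1 + Integral(C2*airyai(-2^(1/3)*x/2) + C3*airybi(-2^(1/3)*x/2), x)


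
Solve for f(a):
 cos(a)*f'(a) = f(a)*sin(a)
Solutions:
 f(a) = C1/cos(a)


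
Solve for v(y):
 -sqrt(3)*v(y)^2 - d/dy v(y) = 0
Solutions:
 v(y) = 1/(C1 + sqrt(3)*y)


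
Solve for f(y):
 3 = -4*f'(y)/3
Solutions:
 f(y) = C1 - 9*y/4


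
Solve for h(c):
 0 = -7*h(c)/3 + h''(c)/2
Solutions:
 h(c) = C1*exp(-sqrt(42)*c/3) + C2*exp(sqrt(42)*c/3)


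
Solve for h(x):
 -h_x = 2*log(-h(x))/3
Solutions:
 -li(-h(x)) = C1 - 2*x/3


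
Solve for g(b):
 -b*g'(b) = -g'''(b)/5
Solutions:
 g(b) = C1 + Integral(C2*airyai(5^(1/3)*b) + C3*airybi(5^(1/3)*b), b)


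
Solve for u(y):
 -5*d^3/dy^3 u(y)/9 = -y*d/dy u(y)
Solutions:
 u(y) = C1 + Integral(C2*airyai(15^(2/3)*y/5) + C3*airybi(15^(2/3)*y/5), y)


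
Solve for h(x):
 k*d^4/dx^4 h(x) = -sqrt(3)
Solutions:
 h(x) = C1 + C2*x + C3*x^2 + C4*x^3 - sqrt(3)*x^4/(24*k)


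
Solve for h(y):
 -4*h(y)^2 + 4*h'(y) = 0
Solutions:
 h(y) = -1/(C1 + y)


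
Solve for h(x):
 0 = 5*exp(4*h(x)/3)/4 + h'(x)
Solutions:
 h(x) = 3*log(-(1/(C1 + 5*x))^(1/4)) + 3*log(3)/4
 h(x) = 3*log(1/(C1 + 5*x))/4 + 3*log(3)/4
 h(x) = 3*log(-I*(1/(C1 + 5*x))^(1/4)) + 3*log(3)/4
 h(x) = 3*log(I*(1/(C1 + 5*x))^(1/4)) + 3*log(3)/4


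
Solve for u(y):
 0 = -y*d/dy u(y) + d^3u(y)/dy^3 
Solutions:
 u(y) = C1 + Integral(C2*airyai(y) + C3*airybi(y), y)


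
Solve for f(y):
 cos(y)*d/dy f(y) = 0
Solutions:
 f(y) = C1


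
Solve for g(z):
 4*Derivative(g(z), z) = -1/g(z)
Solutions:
 g(z) = -sqrt(C1 - 2*z)/2
 g(z) = sqrt(C1 - 2*z)/2


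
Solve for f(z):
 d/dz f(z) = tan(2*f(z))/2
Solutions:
 f(z) = -asin(C1*exp(z))/2 + pi/2
 f(z) = asin(C1*exp(z))/2


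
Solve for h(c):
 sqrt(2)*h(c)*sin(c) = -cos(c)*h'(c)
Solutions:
 h(c) = C1*cos(c)^(sqrt(2))


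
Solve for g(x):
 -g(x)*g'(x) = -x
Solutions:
 g(x) = -sqrt(C1 + x^2)
 g(x) = sqrt(C1 + x^2)


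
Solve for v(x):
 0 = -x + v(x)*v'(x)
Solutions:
 v(x) = -sqrt(C1 + x^2)
 v(x) = sqrt(C1 + x^2)


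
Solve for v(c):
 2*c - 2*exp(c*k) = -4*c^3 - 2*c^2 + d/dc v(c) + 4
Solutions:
 v(c) = C1 + c^4 + 2*c^3/3 + c^2 - 4*c - 2*exp(c*k)/k


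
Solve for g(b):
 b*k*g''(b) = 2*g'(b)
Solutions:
 g(b) = C1 + b^(((re(k) + 2)*re(k) + im(k)^2)/(re(k)^2 + im(k)^2))*(C2*sin(2*log(b)*Abs(im(k))/(re(k)^2 + im(k)^2)) + C3*cos(2*log(b)*im(k)/(re(k)^2 + im(k)^2)))


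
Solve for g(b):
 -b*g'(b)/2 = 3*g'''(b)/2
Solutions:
 g(b) = C1 + Integral(C2*airyai(-3^(2/3)*b/3) + C3*airybi(-3^(2/3)*b/3), b)


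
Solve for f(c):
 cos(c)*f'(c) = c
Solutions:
 f(c) = C1 + Integral(c/cos(c), c)


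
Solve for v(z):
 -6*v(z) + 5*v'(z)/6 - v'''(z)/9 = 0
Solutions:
 v(z) = C1*exp(z*(5/(sqrt(11414)/4 + 27)^(1/3) + 2*(sqrt(11414)/4 + 27)^(1/3))/4)*sin(sqrt(3)*z*(-2*(27*sqrt(11414)/4 + 729)^(1/3) + 45/(27*sqrt(11414)/4 + 729)^(1/3))/12) + C2*exp(z*(5/(sqrt(11414)/4 + 27)^(1/3) + 2*(sqrt(11414)/4 + 27)^(1/3))/4)*cos(sqrt(3)*z*(-2*(27*sqrt(11414)/4 + 729)^(1/3) + 45/(27*sqrt(11414)/4 + 729)^(1/3))/12) + C3*exp(-z*(5/(2*(sqrt(11414)/4 + 27)^(1/3)) + (sqrt(11414)/4 + 27)^(1/3)))


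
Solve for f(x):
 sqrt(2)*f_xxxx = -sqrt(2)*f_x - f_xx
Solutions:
 f(x) = C1 + C2*exp(3^(1/3)*x*(-2^(5/6)*3^(1/3)/(9 + sqrt(3)*sqrt(sqrt(2) + 27))^(1/3) + 2^(2/3)*(9 + sqrt(3)*sqrt(sqrt(2) + 27))^(1/3))/12)*sin(3^(1/6)*x*(3*2^(5/6)/(9 + sqrt(3)*sqrt(sqrt(2) + 27))^(1/3) + 6^(2/3)*(9 + sqrt(3)*sqrt(sqrt(2) + 27))^(1/3))/12) + C3*exp(3^(1/3)*x*(-2^(5/6)*3^(1/3)/(9 + sqrt(3)*sqrt(sqrt(2) + 27))^(1/3) + 2^(2/3)*(9 + sqrt(3)*sqrt(sqrt(2) + 27))^(1/3))/12)*cos(3^(1/6)*x*(3*2^(5/6)/(9 + sqrt(3)*sqrt(sqrt(2) + 27))^(1/3) + 6^(2/3)*(9 + sqrt(3)*sqrt(sqrt(2) + 27))^(1/3))/12) + C4*exp(-3^(1/3)*x*(-2^(5/6)*3^(1/3)/(9 + sqrt(3)*sqrt(sqrt(2) + 27))^(1/3) + 2^(2/3)*(9 + sqrt(3)*sqrt(sqrt(2) + 27))^(1/3))/6)


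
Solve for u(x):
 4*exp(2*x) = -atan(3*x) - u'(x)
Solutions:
 u(x) = C1 - x*atan(3*x) - 2*exp(2*x) + log(9*x^2 + 1)/6


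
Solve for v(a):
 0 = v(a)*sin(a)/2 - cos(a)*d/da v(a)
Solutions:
 v(a) = C1/sqrt(cos(a))


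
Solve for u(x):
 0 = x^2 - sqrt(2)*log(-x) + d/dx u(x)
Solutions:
 u(x) = C1 - x^3/3 + sqrt(2)*x*log(-x) - sqrt(2)*x


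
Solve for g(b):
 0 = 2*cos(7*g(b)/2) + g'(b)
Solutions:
 g(b) = -2*asin((C1 + exp(14*b))/(C1 - exp(14*b)))/7 + 2*pi/7
 g(b) = 2*asin((C1 + exp(14*b))/(C1 - exp(14*b)))/7


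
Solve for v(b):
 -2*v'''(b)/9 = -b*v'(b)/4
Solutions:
 v(b) = C1 + Integral(C2*airyai(3^(2/3)*b/2) + C3*airybi(3^(2/3)*b/2), b)


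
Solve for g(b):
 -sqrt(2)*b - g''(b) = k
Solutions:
 g(b) = C1 + C2*b - sqrt(2)*b^3/6 - b^2*k/2


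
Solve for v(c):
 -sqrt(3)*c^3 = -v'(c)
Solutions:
 v(c) = C1 + sqrt(3)*c^4/4


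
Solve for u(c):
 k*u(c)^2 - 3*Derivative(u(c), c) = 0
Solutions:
 u(c) = -3/(C1 + c*k)


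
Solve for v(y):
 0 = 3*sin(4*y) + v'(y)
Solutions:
 v(y) = C1 + 3*cos(4*y)/4


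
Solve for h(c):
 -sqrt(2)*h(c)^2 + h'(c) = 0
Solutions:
 h(c) = -1/(C1 + sqrt(2)*c)


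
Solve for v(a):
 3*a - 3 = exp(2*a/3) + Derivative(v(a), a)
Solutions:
 v(a) = C1 + 3*a^2/2 - 3*a - 3*exp(2*a/3)/2


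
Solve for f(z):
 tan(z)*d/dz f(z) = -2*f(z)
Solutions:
 f(z) = C1/sin(z)^2


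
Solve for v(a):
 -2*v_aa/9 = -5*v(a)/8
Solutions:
 v(a) = C1*exp(-3*sqrt(5)*a/4) + C2*exp(3*sqrt(5)*a/4)


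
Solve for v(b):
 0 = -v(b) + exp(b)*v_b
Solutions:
 v(b) = C1*exp(-exp(-b))


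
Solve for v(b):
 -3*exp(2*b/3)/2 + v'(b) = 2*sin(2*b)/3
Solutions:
 v(b) = C1 + 9*exp(2*b/3)/4 - cos(2*b)/3


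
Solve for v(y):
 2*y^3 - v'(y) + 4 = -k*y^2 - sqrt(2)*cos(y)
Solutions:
 v(y) = C1 + k*y^3/3 + y^4/2 + 4*y + sqrt(2)*sin(y)


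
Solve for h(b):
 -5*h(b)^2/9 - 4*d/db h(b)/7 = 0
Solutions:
 h(b) = 36/(C1 + 35*b)


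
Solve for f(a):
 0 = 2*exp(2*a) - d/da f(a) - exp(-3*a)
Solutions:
 f(a) = C1 + exp(2*a) + exp(-3*a)/3


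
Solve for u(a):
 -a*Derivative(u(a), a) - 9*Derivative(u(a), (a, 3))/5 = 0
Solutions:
 u(a) = C1 + Integral(C2*airyai(-15^(1/3)*a/3) + C3*airybi(-15^(1/3)*a/3), a)


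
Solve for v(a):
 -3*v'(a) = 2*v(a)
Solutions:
 v(a) = C1*exp(-2*a/3)


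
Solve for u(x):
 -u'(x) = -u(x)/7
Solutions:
 u(x) = C1*exp(x/7)


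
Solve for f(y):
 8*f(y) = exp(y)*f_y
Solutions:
 f(y) = C1*exp(-8*exp(-y))


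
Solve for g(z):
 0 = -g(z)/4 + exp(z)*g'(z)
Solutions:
 g(z) = C1*exp(-exp(-z)/4)


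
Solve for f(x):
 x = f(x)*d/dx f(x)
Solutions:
 f(x) = -sqrt(C1 + x^2)
 f(x) = sqrt(C1 + x^2)


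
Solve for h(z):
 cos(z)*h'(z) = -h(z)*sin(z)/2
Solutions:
 h(z) = C1*sqrt(cos(z))


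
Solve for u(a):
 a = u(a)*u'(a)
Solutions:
 u(a) = -sqrt(C1 + a^2)
 u(a) = sqrt(C1 + a^2)


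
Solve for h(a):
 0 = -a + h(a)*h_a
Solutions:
 h(a) = -sqrt(C1 + a^2)
 h(a) = sqrt(C1 + a^2)


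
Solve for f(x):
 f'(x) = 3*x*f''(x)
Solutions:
 f(x) = C1 + C2*x^(4/3)


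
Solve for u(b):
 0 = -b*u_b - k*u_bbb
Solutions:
 u(b) = C1 + Integral(C2*airyai(b*(-1/k)^(1/3)) + C3*airybi(b*(-1/k)^(1/3)), b)


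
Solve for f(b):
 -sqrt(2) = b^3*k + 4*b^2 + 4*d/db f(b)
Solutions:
 f(b) = C1 - b^4*k/16 - b^3/3 - sqrt(2)*b/4


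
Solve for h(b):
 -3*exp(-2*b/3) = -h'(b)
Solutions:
 h(b) = C1 - 9*exp(-2*b/3)/2


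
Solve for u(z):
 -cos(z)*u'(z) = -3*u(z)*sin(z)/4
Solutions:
 u(z) = C1/cos(z)^(3/4)


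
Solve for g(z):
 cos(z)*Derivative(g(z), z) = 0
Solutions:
 g(z) = C1


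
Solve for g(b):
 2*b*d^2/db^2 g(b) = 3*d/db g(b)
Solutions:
 g(b) = C1 + C2*b^(5/2)


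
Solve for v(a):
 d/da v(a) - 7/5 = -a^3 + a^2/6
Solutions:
 v(a) = C1 - a^4/4 + a^3/18 + 7*a/5


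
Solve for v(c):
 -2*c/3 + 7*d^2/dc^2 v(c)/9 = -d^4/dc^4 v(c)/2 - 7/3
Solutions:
 v(c) = C1 + C2*c + C3*sin(sqrt(14)*c/3) + C4*cos(sqrt(14)*c/3) + c^3/7 - 3*c^2/2


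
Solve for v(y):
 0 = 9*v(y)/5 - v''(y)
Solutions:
 v(y) = C1*exp(-3*sqrt(5)*y/5) + C2*exp(3*sqrt(5)*y/5)


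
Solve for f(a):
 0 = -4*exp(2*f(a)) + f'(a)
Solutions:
 f(a) = log(-sqrt(-1/(C1 + 4*a))) - log(2)/2
 f(a) = log(-1/(C1 + 4*a))/2 - log(2)/2


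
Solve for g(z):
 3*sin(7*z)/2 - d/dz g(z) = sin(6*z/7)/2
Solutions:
 g(z) = C1 + 7*cos(6*z/7)/12 - 3*cos(7*z)/14


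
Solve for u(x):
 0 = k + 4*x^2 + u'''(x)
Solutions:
 u(x) = C1 + C2*x + C3*x^2 - k*x^3/6 - x^5/15


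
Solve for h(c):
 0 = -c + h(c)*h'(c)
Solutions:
 h(c) = -sqrt(C1 + c^2)
 h(c) = sqrt(C1 + c^2)


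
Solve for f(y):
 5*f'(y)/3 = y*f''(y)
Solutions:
 f(y) = C1 + C2*y^(8/3)


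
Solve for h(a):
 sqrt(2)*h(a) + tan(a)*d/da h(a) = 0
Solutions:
 h(a) = C1/sin(a)^(sqrt(2))


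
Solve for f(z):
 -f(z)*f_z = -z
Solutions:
 f(z) = -sqrt(C1 + z^2)
 f(z) = sqrt(C1 + z^2)


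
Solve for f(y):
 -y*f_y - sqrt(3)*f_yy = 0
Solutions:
 f(y) = C1 + C2*erf(sqrt(2)*3^(3/4)*y/6)


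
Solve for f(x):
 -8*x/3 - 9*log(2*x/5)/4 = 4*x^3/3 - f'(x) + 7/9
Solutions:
 f(x) = C1 + x^4/3 + 4*x^2/3 + 9*x*log(x)/4 - 9*x*log(5)/4 - 53*x/36 + 9*x*log(2)/4


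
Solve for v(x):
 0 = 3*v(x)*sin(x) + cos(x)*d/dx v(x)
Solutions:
 v(x) = C1*cos(x)^3


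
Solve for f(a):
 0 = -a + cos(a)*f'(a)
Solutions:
 f(a) = C1 + Integral(a/cos(a), a)


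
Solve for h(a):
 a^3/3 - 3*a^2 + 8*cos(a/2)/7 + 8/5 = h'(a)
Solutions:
 h(a) = C1 + a^4/12 - a^3 + 8*a/5 + 16*sin(a/2)/7


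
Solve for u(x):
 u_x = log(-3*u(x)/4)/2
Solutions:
 -2*Integral(1/(log(-_y) - 2*log(2) + log(3)), (_y, u(x))) = C1 - x


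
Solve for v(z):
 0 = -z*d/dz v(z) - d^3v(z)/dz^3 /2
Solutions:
 v(z) = C1 + Integral(C2*airyai(-2^(1/3)*z) + C3*airybi(-2^(1/3)*z), z)


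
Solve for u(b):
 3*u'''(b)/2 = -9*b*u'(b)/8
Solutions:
 u(b) = C1 + Integral(C2*airyai(-6^(1/3)*b/2) + C3*airybi(-6^(1/3)*b/2), b)


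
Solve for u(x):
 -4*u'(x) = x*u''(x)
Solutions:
 u(x) = C1 + C2/x^3


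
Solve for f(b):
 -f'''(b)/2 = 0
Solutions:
 f(b) = C1 + C2*b + C3*b^2


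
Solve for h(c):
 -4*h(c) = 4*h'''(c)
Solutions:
 h(c) = C3*exp(-c) + (C1*sin(sqrt(3)*c/2) + C2*cos(sqrt(3)*c/2))*exp(c/2)


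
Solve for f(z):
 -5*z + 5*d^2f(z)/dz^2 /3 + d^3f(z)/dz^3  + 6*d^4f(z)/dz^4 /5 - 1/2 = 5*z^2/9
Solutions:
 f(z) = C1 + C2*z + z^4/36 + 13*z^3/30 - 87*z^2/100 + (C3*sin(5*sqrt(7)*z/12) + C4*cos(5*sqrt(7)*z/12))*exp(-5*z/12)


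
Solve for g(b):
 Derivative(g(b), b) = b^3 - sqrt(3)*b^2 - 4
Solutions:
 g(b) = C1 + b^4/4 - sqrt(3)*b^3/3 - 4*b


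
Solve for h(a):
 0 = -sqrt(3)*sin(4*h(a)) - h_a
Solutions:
 h(a) = -acos((-C1 - exp(8*sqrt(3)*a))/(C1 - exp(8*sqrt(3)*a)))/4 + pi/2
 h(a) = acos((-C1 - exp(8*sqrt(3)*a))/(C1 - exp(8*sqrt(3)*a)))/4


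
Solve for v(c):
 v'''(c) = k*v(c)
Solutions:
 v(c) = C1*exp(c*k^(1/3)) + C2*exp(c*k^(1/3)*(-1 + sqrt(3)*I)/2) + C3*exp(-c*k^(1/3)*(1 + sqrt(3)*I)/2)


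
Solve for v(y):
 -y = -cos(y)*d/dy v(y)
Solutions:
 v(y) = C1 + Integral(y/cos(y), y)


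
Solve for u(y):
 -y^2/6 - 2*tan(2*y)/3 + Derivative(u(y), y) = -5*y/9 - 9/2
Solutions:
 u(y) = C1 + y^3/18 - 5*y^2/18 - 9*y/2 - log(cos(2*y))/3


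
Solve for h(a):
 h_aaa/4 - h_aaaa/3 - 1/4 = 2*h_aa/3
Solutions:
 h(a) = C1 + C2*a - 3*a^2/16 + (C3*sin(sqrt(119)*a/8) + C4*cos(sqrt(119)*a/8))*exp(3*a/8)


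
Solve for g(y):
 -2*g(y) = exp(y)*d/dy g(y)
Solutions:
 g(y) = C1*exp(2*exp(-y))


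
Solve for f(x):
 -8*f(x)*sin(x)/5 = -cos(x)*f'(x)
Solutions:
 f(x) = C1/cos(x)^(8/5)


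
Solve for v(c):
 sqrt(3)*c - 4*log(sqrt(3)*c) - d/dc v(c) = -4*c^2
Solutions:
 v(c) = C1 + 4*c^3/3 + sqrt(3)*c^2/2 - 4*c*log(c) - c*log(9) + 4*c


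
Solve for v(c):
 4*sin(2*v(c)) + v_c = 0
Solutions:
 v(c) = pi - acos((-C1 - exp(16*c))/(C1 - exp(16*c)))/2
 v(c) = acos((-C1 - exp(16*c))/(C1 - exp(16*c)))/2


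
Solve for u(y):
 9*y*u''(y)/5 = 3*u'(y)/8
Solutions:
 u(y) = C1 + C2*y^(29/24)


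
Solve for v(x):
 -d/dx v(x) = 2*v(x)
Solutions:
 v(x) = C1*exp(-2*x)


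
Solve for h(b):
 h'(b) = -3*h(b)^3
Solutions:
 h(b) = -sqrt(2)*sqrt(-1/(C1 - 3*b))/2
 h(b) = sqrt(2)*sqrt(-1/(C1 - 3*b))/2


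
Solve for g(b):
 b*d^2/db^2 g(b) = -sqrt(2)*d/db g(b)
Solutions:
 g(b) = C1 + C2*b^(1 - sqrt(2))


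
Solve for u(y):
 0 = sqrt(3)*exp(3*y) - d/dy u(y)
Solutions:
 u(y) = C1 + sqrt(3)*exp(3*y)/3


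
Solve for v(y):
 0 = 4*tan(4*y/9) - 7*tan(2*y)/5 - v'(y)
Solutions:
 v(y) = C1 - 9*log(cos(4*y/9)) + 7*log(cos(2*y))/10


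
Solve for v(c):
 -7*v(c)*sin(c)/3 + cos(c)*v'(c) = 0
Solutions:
 v(c) = C1/cos(c)^(7/3)


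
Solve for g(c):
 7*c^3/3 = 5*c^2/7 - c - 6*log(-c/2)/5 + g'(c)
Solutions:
 g(c) = C1 + 7*c^4/12 - 5*c^3/21 + c^2/2 + 6*c*log(-c)/5 + 6*c*(-1 - log(2))/5


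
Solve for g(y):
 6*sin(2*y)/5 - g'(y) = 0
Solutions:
 g(y) = C1 - 3*cos(2*y)/5


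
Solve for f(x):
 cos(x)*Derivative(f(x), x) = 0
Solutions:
 f(x) = C1


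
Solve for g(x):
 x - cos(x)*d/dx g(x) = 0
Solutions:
 g(x) = C1 + Integral(x/cos(x), x)


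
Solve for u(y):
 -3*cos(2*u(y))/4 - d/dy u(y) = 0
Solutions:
 u(y) = -asin((C1 + exp(3*y))/(C1 - exp(3*y)))/2 + pi/2
 u(y) = asin((C1 + exp(3*y))/(C1 - exp(3*y)))/2


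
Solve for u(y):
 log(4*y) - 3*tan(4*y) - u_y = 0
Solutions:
 u(y) = C1 + y*log(y) - y + 2*y*log(2) + 3*log(cos(4*y))/4


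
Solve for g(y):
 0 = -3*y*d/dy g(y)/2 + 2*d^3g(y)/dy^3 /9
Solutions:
 g(y) = C1 + Integral(C2*airyai(3*2^(1/3)*y/2) + C3*airybi(3*2^(1/3)*y/2), y)


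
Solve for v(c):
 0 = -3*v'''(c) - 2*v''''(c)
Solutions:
 v(c) = C1 + C2*c + C3*c^2 + C4*exp(-3*c/2)


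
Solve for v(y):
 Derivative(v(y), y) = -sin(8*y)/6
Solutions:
 v(y) = C1 + cos(8*y)/48


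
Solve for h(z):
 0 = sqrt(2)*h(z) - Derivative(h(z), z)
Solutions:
 h(z) = C1*exp(sqrt(2)*z)


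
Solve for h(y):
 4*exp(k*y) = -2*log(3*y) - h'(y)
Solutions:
 h(y) = C1 - 2*y*log(y) + 2*y*(1 - log(3)) + Piecewise((-4*exp(k*y)/k, Ne(k, 0)), (-4*y, True))


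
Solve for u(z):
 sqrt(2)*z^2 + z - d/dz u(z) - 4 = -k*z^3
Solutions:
 u(z) = C1 + k*z^4/4 + sqrt(2)*z^3/3 + z^2/2 - 4*z


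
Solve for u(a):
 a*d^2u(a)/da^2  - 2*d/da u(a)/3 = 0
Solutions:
 u(a) = C1 + C2*a^(5/3)


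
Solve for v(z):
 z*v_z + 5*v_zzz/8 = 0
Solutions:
 v(z) = C1 + Integral(C2*airyai(-2*5^(2/3)*z/5) + C3*airybi(-2*5^(2/3)*z/5), z)


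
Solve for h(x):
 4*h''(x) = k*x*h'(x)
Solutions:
 h(x) = Piecewise((-sqrt(2)*sqrt(pi)*C1*erf(sqrt(2)*x*sqrt(-k)/4)/sqrt(-k) - C2, (k > 0) | (k < 0)), (-C1*x - C2, True))


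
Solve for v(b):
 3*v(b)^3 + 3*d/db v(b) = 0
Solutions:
 v(b) = -sqrt(2)*sqrt(-1/(C1 - b))/2
 v(b) = sqrt(2)*sqrt(-1/(C1 - b))/2


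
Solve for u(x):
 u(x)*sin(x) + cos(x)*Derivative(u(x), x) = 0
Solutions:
 u(x) = C1*cos(x)


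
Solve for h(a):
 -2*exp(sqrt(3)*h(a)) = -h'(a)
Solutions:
 h(a) = sqrt(3)*(2*log(-1/(C1 + 2*a)) - log(3))/6


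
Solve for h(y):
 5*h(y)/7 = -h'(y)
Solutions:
 h(y) = C1*exp(-5*y/7)


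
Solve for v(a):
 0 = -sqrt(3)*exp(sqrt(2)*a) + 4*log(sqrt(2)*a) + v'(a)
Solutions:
 v(a) = C1 - 4*a*log(a) + 2*a*(2 - log(2)) + sqrt(6)*exp(sqrt(2)*a)/2


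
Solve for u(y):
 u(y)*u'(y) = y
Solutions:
 u(y) = -sqrt(C1 + y^2)
 u(y) = sqrt(C1 + y^2)


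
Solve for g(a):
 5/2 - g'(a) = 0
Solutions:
 g(a) = C1 + 5*a/2


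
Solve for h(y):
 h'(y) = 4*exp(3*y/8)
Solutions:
 h(y) = C1 + 32*exp(3*y/8)/3


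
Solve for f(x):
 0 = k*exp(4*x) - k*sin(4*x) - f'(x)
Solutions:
 f(x) = C1 + k*exp(4*x)/4 + k*cos(4*x)/4


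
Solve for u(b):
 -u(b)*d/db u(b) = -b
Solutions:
 u(b) = -sqrt(C1 + b^2)
 u(b) = sqrt(C1 + b^2)


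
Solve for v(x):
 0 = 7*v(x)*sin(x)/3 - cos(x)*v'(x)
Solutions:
 v(x) = C1/cos(x)^(7/3)


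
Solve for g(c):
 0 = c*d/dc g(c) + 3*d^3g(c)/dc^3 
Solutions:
 g(c) = C1 + Integral(C2*airyai(-3^(2/3)*c/3) + C3*airybi(-3^(2/3)*c/3), c)


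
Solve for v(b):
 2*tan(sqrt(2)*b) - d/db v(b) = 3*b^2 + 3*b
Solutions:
 v(b) = C1 - b^3 - 3*b^2/2 - sqrt(2)*log(cos(sqrt(2)*b))


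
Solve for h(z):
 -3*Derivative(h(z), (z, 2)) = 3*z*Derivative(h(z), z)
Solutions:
 h(z) = C1 + C2*erf(sqrt(2)*z/2)


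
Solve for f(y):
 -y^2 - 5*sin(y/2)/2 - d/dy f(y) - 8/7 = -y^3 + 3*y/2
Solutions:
 f(y) = C1 + y^4/4 - y^3/3 - 3*y^2/4 - 8*y/7 + 5*cos(y/2)


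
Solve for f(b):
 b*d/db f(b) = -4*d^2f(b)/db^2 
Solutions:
 f(b) = C1 + C2*erf(sqrt(2)*b/4)


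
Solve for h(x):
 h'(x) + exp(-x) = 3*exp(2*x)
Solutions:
 h(x) = C1 + 3*exp(2*x)/2 + exp(-x)


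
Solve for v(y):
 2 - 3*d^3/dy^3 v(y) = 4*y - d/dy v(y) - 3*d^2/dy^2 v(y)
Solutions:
 v(y) = C1 + C2*exp(y*(3 - sqrt(21))/6) + C3*exp(y*(3 + sqrt(21))/6) + 2*y^2 - 14*y


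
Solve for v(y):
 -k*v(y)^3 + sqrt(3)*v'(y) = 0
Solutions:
 v(y) = -sqrt(6)*sqrt(-1/(C1 + sqrt(3)*k*y))/2
 v(y) = sqrt(6)*sqrt(-1/(C1 + sqrt(3)*k*y))/2


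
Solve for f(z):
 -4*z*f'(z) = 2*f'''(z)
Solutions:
 f(z) = C1 + Integral(C2*airyai(-2^(1/3)*z) + C3*airybi(-2^(1/3)*z), z)


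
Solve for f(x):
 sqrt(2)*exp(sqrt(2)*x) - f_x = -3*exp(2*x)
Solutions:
 f(x) = C1 + 3*exp(2*x)/2 + exp(sqrt(2)*x)


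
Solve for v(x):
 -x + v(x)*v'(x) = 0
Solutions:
 v(x) = -sqrt(C1 + x^2)
 v(x) = sqrt(C1 + x^2)


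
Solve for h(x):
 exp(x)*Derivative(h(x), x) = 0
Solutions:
 h(x) = C1


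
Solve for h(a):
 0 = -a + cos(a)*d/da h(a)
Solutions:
 h(a) = C1 + Integral(a/cos(a), a)


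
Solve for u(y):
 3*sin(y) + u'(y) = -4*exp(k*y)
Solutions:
 u(y) = C1 + 3*cos(y) - 4*exp(k*y)/k


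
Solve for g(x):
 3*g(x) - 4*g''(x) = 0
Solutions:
 g(x) = C1*exp(-sqrt(3)*x/2) + C2*exp(sqrt(3)*x/2)


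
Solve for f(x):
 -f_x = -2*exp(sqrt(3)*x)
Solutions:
 f(x) = C1 + 2*sqrt(3)*exp(sqrt(3)*x)/3


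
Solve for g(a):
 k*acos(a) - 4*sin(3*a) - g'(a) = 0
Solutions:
 g(a) = C1 + k*(a*acos(a) - sqrt(1 - a^2)) + 4*cos(3*a)/3


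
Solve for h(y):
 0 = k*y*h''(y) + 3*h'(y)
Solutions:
 h(y) = C1 + y^(((re(k) - 3)*re(k) + im(k)^2)/(re(k)^2 + im(k)^2))*(C2*sin(3*log(y)*Abs(im(k))/(re(k)^2 + im(k)^2)) + C3*cos(3*log(y)*im(k)/(re(k)^2 + im(k)^2)))


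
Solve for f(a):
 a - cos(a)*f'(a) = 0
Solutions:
 f(a) = C1 + Integral(a/cos(a), a)


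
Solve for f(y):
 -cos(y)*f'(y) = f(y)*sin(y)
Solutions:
 f(y) = C1*cos(y)


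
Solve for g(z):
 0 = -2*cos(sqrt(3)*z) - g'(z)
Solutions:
 g(z) = C1 - 2*sqrt(3)*sin(sqrt(3)*z)/3


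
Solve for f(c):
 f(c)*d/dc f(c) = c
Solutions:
 f(c) = -sqrt(C1 + c^2)
 f(c) = sqrt(C1 + c^2)


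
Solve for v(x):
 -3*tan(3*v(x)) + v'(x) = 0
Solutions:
 v(x) = -asin(C1*exp(9*x))/3 + pi/3
 v(x) = asin(C1*exp(9*x))/3


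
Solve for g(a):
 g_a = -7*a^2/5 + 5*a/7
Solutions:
 g(a) = C1 - 7*a^3/15 + 5*a^2/14


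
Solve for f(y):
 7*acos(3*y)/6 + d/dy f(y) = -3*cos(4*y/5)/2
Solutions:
 f(y) = C1 - 7*y*acos(3*y)/6 + 7*sqrt(1 - 9*y^2)/18 - 15*sin(4*y/5)/8


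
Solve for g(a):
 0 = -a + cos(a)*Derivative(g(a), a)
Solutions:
 g(a) = C1 + Integral(a/cos(a), a)


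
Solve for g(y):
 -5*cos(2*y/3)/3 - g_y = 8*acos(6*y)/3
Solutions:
 g(y) = C1 - 8*y*acos(6*y)/3 + 4*sqrt(1 - 36*y^2)/9 - 5*sin(2*y/3)/2


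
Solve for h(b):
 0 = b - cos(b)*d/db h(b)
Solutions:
 h(b) = C1 + Integral(b/cos(b), b)


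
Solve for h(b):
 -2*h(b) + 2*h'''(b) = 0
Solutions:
 h(b) = C3*exp(b) + (C1*sin(sqrt(3)*b/2) + C2*cos(sqrt(3)*b/2))*exp(-b/2)


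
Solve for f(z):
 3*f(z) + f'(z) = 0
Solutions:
 f(z) = C1*exp(-3*z)


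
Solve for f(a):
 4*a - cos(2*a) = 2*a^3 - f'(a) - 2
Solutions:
 f(a) = C1 + a^4/2 - 2*a^2 - 2*a + sin(2*a)/2


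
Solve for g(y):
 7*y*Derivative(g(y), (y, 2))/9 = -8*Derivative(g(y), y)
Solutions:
 g(y) = C1 + C2/y^(65/7)


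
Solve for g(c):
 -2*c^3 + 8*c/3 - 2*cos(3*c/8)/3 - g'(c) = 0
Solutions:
 g(c) = C1 - c^4/2 + 4*c^2/3 - 16*sin(3*c/8)/9


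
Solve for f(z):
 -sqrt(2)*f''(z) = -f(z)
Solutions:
 f(z) = C1*exp(-2^(3/4)*z/2) + C2*exp(2^(3/4)*z/2)


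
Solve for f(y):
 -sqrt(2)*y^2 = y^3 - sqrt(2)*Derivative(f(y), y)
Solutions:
 f(y) = C1 + sqrt(2)*y^4/8 + y^3/3


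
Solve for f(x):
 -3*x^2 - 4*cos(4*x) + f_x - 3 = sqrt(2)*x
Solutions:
 f(x) = C1 + x^3 + sqrt(2)*x^2/2 + 3*x + sin(4*x)


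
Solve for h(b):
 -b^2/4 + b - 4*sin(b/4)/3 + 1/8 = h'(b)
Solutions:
 h(b) = C1 - b^3/12 + b^2/2 + b/8 + 16*cos(b/4)/3


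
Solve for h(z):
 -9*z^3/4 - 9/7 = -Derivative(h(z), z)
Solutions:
 h(z) = C1 + 9*z^4/16 + 9*z/7


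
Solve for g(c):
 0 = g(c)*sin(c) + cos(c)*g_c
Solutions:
 g(c) = C1*cos(c)


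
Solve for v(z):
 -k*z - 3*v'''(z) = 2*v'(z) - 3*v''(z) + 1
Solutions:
 v(z) = C1 - k*z^2/4 - 3*k*z/4 - z/2 + (C2*sin(sqrt(15)*z/6) + C3*cos(sqrt(15)*z/6))*exp(z/2)


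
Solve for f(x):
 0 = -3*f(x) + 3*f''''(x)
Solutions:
 f(x) = C1*exp(-x) + C2*exp(x) + C3*sin(x) + C4*cos(x)


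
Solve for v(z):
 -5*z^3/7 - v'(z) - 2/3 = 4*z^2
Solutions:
 v(z) = C1 - 5*z^4/28 - 4*z^3/3 - 2*z/3


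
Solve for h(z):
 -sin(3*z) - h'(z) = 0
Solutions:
 h(z) = C1 + cos(3*z)/3


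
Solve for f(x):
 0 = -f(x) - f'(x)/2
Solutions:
 f(x) = C1*exp(-2*x)


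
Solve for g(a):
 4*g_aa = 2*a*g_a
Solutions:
 g(a) = C1 + C2*erfi(a/2)


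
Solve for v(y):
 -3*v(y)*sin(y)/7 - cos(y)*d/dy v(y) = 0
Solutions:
 v(y) = C1*cos(y)^(3/7)


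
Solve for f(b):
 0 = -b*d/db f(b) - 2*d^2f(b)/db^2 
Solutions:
 f(b) = C1 + C2*erf(b/2)


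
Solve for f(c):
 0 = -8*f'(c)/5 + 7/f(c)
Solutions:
 f(c) = -sqrt(C1 + 35*c)/2
 f(c) = sqrt(C1 + 35*c)/2


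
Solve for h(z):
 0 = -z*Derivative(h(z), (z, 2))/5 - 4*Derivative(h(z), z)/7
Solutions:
 h(z) = C1 + C2/z^(13/7)


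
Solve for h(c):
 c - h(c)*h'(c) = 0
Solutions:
 h(c) = -sqrt(C1 + c^2)
 h(c) = sqrt(C1 + c^2)


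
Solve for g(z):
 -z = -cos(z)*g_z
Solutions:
 g(z) = C1 + Integral(z/cos(z), z)


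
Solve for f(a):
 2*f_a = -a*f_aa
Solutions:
 f(a) = C1 + C2/a


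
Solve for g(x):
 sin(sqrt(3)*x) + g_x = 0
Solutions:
 g(x) = C1 + sqrt(3)*cos(sqrt(3)*x)/3


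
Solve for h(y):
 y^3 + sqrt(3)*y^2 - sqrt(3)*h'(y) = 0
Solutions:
 h(y) = C1 + sqrt(3)*y^4/12 + y^3/3


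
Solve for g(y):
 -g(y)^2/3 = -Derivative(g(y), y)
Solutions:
 g(y) = -3/(C1 + y)


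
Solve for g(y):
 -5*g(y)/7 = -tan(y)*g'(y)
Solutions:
 g(y) = C1*sin(y)^(5/7)


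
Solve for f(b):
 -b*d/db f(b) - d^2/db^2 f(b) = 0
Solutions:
 f(b) = C1 + C2*erf(sqrt(2)*b/2)


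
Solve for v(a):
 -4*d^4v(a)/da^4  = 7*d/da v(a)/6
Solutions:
 v(a) = C1 + C4*exp(-3^(2/3)*7^(1/3)*a/6) + (C2*sin(3^(1/6)*7^(1/3)*a/4) + C3*cos(3^(1/6)*7^(1/3)*a/4))*exp(3^(2/3)*7^(1/3)*a/12)


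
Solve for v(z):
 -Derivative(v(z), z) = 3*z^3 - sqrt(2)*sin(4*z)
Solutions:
 v(z) = C1 - 3*z^4/4 - sqrt(2)*cos(4*z)/4


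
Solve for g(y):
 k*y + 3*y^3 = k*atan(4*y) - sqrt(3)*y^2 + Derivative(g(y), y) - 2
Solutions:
 g(y) = C1 + k*y^2/2 - k*(y*atan(4*y) - log(16*y^2 + 1)/8) + 3*y^4/4 + sqrt(3)*y^3/3 + 2*y


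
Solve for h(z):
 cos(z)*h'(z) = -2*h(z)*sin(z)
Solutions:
 h(z) = C1*cos(z)^2


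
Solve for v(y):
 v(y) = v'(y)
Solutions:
 v(y) = C1*exp(y)


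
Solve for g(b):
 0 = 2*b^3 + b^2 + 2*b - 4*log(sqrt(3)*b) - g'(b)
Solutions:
 g(b) = C1 + b^4/2 + b^3/3 + b^2 - 4*b*log(b) - b*log(9) + 4*b


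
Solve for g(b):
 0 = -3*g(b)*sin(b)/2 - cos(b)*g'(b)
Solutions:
 g(b) = C1*cos(b)^(3/2)


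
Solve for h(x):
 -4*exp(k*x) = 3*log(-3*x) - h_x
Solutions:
 h(x) = C1 + 3*x*log(-x) + 3*x*(-1 + log(3)) + Piecewise((4*exp(k*x)/k, Ne(k, 0)), (4*x, True))


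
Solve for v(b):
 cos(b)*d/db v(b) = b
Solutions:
 v(b) = C1 + Integral(b/cos(b), b)


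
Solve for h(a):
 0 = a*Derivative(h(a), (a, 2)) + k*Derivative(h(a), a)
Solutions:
 h(a) = C1 + a^(1 - re(k))*(C2*sin(log(a)*Abs(im(k))) + C3*cos(log(a)*im(k)))


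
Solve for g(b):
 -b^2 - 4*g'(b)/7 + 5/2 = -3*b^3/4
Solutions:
 g(b) = C1 + 21*b^4/64 - 7*b^3/12 + 35*b/8


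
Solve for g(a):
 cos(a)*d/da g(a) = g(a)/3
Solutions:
 g(a) = C1*(sin(a) + 1)^(1/6)/(sin(a) - 1)^(1/6)


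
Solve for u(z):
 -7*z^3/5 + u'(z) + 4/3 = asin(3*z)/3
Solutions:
 u(z) = C1 + 7*z^4/20 + z*asin(3*z)/3 - 4*z/3 + sqrt(1 - 9*z^2)/9


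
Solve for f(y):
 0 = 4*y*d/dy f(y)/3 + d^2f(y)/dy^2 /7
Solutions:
 f(y) = C1 + C2*erf(sqrt(42)*y/3)


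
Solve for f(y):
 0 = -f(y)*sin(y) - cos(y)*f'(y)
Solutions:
 f(y) = C1*cos(y)


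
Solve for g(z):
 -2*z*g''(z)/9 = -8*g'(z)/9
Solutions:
 g(z) = C1 + C2*z^5


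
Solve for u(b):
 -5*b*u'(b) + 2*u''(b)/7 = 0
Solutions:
 u(b) = C1 + C2*erfi(sqrt(35)*b/2)


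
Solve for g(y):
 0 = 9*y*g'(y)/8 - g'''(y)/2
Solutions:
 g(y) = C1 + Integral(C2*airyai(2^(1/3)*3^(2/3)*y/2) + C3*airybi(2^(1/3)*3^(2/3)*y/2), y)


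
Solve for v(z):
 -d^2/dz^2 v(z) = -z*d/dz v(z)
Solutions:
 v(z) = C1 + C2*erfi(sqrt(2)*z/2)


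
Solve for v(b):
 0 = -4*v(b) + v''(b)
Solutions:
 v(b) = C1*exp(-2*b) + C2*exp(2*b)


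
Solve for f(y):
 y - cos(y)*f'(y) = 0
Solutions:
 f(y) = C1 + Integral(y/cos(y), y)


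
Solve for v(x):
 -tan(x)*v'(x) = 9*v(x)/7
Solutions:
 v(x) = C1/sin(x)^(9/7)


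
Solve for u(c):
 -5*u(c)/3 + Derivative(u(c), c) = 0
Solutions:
 u(c) = C1*exp(5*c/3)


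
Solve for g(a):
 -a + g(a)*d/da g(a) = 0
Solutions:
 g(a) = -sqrt(C1 + a^2)
 g(a) = sqrt(C1 + a^2)


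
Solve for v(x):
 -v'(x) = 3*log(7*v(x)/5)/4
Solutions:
 -4*Integral(1/(-log(_y) - log(7) + log(5)), (_y, v(x)))/3 = C1 - x


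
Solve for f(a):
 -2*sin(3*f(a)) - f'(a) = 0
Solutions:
 f(a) = -acos((-C1 - exp(12*a))/(C1 - exp(12*a)))/3 + 2*pi/3
 f(a) = acos((-C1 - exp(12*a))/(C1 - exp(12*a)))/3


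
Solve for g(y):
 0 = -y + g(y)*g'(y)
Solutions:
 g(y) = -sqrt(C1 + y^2)
 g(y) = sqrt(C1 + y^2)


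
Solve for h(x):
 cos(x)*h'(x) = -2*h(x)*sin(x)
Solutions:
 h(x) = C1*cos(x)^2


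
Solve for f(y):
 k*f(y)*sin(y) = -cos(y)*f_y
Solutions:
 f(y) = C1*exp(k*log(cos(y)))


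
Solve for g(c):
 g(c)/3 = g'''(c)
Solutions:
 g(c) = C3*exp(3^(2/3)*c/3) + (C1*sin(3^(1/6)*c/2) + C2*cos(3^(1/6)*c/2))*exp(-3^(2/3)*c/6)


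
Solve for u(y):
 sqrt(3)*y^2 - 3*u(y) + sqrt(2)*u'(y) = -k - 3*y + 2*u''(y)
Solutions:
 u(y) = k/3 + sqrt(3)*y^2/3 + 2*sqrt(6)*y/9 + y + (C1*sin(sqrt(22)*y/4) + C2*cos(sqrt(22)*y/4))*exp(sqrt(2)*y/4) - 8*sqrt(3)/27 + sqrt(2)/3


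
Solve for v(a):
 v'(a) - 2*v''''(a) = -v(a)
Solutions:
 v(a) = C1*exp(a*(-4 - 4*2^(2/3)/(13 + 3*sqrt(33))^(1/3) + 2^(1/3)*(13 + 3*sqrt(33))^(1/3))/12)*sin(2^(1/3)*sqrt(3)*a*(4*2^(1/3)/(13 + 3*sqrt(33))^(1/3) + (13 + 3*sqrt(33))^(1/3))/12) + C2*exp(a*(-4 - 4*2^(2/3)/(13 + 3*sqrt(33))^(1/3) + 2^(1/3)*(13 + 3*sqrt(33))^(1/3))/12)*cos(2^(1/3)*sqrt(3)*a*(4*2^(1/3)/(13 + 3*sqrt(33))^(1/3) + (13 + 3*sqrt(33))^(1/3))/12) + C3*exp(a) + C4*exp(a*(-2^(1/3)*(13 + 3*sqrt(33))^(1/3) - 2 + 4*2^(2/3)/(13 + 3*sqrt(33))^(1/3))/6)


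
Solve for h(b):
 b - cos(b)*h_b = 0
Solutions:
 h(b) = C1 + Integral(b/cos(b), b)


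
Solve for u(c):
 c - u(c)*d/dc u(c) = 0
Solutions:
 u(c) = -sqrt(C1 + c^2)
 u(c) = sqrt(C1 + c^2)


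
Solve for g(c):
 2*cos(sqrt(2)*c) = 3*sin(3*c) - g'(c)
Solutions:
 g(c) = C1 - sqrt(2)*sin(sqrt(2)*c) - cos(3*c)


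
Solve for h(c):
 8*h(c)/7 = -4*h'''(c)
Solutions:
 h(c) = C3*exp(-2^(1/3)*7^(2/3)*c/7) + (C1*sin(2^(1/3)*sqrt(3)*7^(2/3)*c/14) + C2*cos(2^(1/3)*sqrt(3)*7^(2/3)*c/14))*exp(2^(1/3)*7^(2/3)*c/14)


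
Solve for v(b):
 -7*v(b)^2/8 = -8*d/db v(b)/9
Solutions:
 v(b) = -64/(C1 + 63*b)


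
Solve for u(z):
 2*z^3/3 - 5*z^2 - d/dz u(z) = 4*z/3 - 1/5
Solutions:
 u(z) = C1 + z^4/6 - 5*z^3/3 - 2*z^2/3 + z/5


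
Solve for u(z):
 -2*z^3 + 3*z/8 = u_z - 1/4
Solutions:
 u(z) = C1 - z^4/2 + 3*z^2/16 + z/4


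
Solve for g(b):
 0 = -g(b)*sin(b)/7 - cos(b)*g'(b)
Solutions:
 g(b) = C1*cos(b)^(1/7)


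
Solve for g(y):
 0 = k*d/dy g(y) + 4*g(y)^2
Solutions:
 g(y) = k/(C1*k + 4*y)


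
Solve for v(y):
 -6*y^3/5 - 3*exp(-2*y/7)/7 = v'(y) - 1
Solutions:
 v(y) = C1 - 3*y^4/10 + y + 3*exp(-2*y/7)/2


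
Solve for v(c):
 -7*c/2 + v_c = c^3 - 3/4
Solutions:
 v(c) = C1 + c^4/4 + 7*c^2/4 - 3*c/4


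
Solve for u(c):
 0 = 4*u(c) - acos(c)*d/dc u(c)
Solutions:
 u(c) = C1*exp(4*Integral(1/acos(c), c))


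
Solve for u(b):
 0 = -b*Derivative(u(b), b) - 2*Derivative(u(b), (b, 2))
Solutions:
 u(b) = C1 + C2*erf(b/2)


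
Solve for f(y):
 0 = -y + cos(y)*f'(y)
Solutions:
 f(y) = C1 + Integral(y/cos(y), y)


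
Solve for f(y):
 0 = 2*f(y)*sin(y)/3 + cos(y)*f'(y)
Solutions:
 f(y) = C1*cos(y)^(2/3)


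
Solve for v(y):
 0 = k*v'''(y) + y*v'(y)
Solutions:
 v(y) = C1 + Integral(C2*airyai(y*(-1/k)^(1/3)) + C3*airybi(y*(-1/k)^(1/3)), y)


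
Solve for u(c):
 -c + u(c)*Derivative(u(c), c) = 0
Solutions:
 u(c) = -sqrt(C1 + c^2)
 u(c) = sqrt(C1 + c^2)


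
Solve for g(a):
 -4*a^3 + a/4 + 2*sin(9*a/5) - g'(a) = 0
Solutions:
 g(a) = C1 - a^4 + a^2/8 - 10*cos(9*a/5)/9


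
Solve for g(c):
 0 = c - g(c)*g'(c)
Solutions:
 g(c) = -sqrt(C1 + c^2)
 g(c) = sqrt(C1 + c^2)


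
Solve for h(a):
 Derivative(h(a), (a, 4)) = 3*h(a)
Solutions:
 h(a) = C1*exp(-3^(1/4)*a) + C2*exp(3^(1/4)*a) + C3*sin(3^(1/4)*a) + C4*cos(3^(1/4)*a)


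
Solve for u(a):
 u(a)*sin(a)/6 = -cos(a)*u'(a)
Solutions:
 u(a) = C1*cos(a)^(1/6)


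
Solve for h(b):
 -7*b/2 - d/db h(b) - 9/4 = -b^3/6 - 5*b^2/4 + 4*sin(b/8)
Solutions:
 h(b) = C1 + b^4/24 + 5*b^3/12 - 7*b^2/4 - 9*b/4 + 32*cos(b/8)


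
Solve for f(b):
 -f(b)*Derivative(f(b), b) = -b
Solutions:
 f(b) = -sqrt(C1 + b^2)
 f(b) = sqrt(C1 + b^2)


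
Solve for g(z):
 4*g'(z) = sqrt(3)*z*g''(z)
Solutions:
 g(z) = C1 + C2*z^(1 + 4*sqrt(3)/3)


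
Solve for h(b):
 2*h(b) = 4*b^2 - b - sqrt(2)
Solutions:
 h(b) = 2*b^2 - b/2 - sqrt(2)/2


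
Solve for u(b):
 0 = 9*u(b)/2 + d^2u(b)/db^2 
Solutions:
 u(b) = C1*sin(3*sqrt(2)*b/2) + C2*cos(3*sqrt(2)*b/2)


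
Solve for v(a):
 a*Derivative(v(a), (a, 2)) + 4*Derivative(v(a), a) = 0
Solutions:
 v(a) = C1 + C2/a^3


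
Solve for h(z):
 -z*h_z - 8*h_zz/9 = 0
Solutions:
 h(z) = C1 + C2*erf(3*z/4)


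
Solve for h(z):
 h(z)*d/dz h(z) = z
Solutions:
 h(z) = -sqrt(C1 + z^2)
 h(z) = sqrt(C1 + z^2)


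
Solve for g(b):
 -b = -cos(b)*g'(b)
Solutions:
 g(b) = C1 + Integral(b/cos(b), b)


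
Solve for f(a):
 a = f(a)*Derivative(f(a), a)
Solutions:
 f(a) = -sqrt(C1 + a^2)
 f(a) = sqrt(C1 + a^2)


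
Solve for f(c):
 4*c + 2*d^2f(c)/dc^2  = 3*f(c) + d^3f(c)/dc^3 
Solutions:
 f(c) = C3*exp(-c) + 4*c/3 + (C1*sin(sqrt(3)*c/2) + C2*cos(sqrt(3)*c/2))*exp(3*c/2)


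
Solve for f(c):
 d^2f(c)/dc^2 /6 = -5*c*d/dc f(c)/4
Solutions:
 f(c) = C1 + C2*erf(sqrt(15)*c/2)


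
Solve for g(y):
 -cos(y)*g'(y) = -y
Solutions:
 g(y) = C1 + Integral(y/cos(y), y)


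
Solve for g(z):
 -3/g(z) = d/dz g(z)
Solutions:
 g(z) = -sqrt(C1 - 6*z)
 g(z) = sqrt(C1 - 6*z)


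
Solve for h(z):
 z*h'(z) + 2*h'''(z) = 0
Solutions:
 h(z) = C1 + Integral(C2*airyai(-2^(2/3)*z/2) + C3*airybi(-2^(2/3)*z/2), z)


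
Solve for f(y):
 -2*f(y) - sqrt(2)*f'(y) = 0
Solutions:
 f(y) = C1*exp(-sqrt(2)*y)


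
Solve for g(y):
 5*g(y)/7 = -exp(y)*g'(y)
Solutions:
 g(y) = C1*exp(5*exp(-y)/7)


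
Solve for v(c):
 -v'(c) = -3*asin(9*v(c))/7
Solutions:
 Integral(1/asin(9*_y), (_y, v(c))) = C1 + 3*c/7


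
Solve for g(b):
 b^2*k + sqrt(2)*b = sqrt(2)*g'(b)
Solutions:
 g(b) = C1 + sqrt(2)*b^3*k/6 + b^2/2


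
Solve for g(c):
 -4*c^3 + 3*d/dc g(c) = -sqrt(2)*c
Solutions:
 g(c) = C1 + c^4/3 - sqrt(2)*c^2/6


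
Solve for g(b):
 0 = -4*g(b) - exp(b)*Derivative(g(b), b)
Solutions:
 g(b) = C1*exp(4*exp(-b))


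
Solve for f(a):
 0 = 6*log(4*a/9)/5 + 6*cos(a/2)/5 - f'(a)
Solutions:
 f(a) = C1 + 6*a*log(a)/5 - 12*a*log(3)/5 - 6*a/5 + 12*a*log(2)/5 + 12*sin(a/2)/5


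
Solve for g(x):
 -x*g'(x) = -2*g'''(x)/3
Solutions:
 g(x) = C1 + Integral(C2*airyai(2^(2/3)*3^(1/3)*x/2) + C3*airybi(2^(2/3)*3^(1/3)*x/2), x)


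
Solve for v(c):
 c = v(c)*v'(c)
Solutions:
 v(c) = -sqrt(C1 + c^2)
 v(c) = sqrt(C1 + c^2)


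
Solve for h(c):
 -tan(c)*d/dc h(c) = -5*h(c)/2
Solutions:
 h(c) = C1*sin(c)^(5/2)


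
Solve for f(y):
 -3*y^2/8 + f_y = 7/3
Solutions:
 f(y) = C1 + y^3/8 + 7*y/3


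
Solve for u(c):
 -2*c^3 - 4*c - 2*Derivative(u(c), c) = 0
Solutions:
 u(c) = C1 - c^4/4 - c^2


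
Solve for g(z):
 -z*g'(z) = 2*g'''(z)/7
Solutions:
 g(z) = C1 + Integral(C2*airyai(-2^(2/3)*7^(1/3)*z/2) + C3*airybi(-2^(2/3)*7^(1/3)*z/2), z)


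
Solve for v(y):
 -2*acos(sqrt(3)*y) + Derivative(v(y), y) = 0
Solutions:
 v(y) = C1 + 2*y*acos(sqrt(3)*y) - 2*sqrt(3)*sqrt(1 - 3*y^2)/3


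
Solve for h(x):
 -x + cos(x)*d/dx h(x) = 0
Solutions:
 h(x) = C1 + Integral(x/cos(x), x)


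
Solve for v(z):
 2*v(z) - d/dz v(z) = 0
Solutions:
 v(z) = C1*exp(2*z)


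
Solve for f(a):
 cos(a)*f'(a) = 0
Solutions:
 f(a) = C1


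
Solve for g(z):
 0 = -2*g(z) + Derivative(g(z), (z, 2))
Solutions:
 g(z) = C1*exp(-sqrt(2)*z) + C2*exp(sqrt(2)*z)


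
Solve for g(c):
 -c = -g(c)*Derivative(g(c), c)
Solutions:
 g(c) = -sqrt(C1 + c^2)
 g(c) = sqrt(C1 + c^2)


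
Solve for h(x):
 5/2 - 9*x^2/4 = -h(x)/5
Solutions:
 h(x) = 45*x^2/4 - 25/2


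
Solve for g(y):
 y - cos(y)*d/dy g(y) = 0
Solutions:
 g(y) = C1 + Integral(y/cos(y), y)


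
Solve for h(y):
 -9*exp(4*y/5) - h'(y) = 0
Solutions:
 h(y) = C1 - 45*exp(4*y/5)/4


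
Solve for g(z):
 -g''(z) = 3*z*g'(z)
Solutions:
 g(z) = C1 + C2*erf(sqrt(6)*z/2)


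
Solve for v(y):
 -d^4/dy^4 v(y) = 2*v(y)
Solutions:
 v(y) = (C1*sin(2^(3/4)*y/2) + C2*cos(2^(3/4)*y/2))*exp(-2^(3/4)*y/2) + (C3*sin(2^(3/4)*y/2) + C4*cos(2^(3/4)*y/2))*exp(2^(3/4)*y/2)


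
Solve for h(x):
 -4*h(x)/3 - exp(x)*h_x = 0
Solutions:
 h(x) = C1*exp(4*exp(-x)/3)


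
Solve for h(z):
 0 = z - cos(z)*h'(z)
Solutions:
 h(z) = C1 + Integral(z/cos(z), z)


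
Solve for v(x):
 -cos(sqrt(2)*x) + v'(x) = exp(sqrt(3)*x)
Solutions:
 v(x) = C1 + sqrt(3)*exp(sqrt(3)*x)/3 + sqrt(2)*sin(sqrt(2)*x)/2


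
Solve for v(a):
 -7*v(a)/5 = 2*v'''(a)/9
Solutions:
 v(a) = C3*exp(a*(-10^(2/3)*63^(1/3) + 3*30^(2/3)*7^(1/3))/40)*sin(3*10^(2/3)*3^(1/6)*7^(1/3)*a/20) + C4*exp(a*(-10^(2/3)*63^(1/3) + 3*30^(2/3)*7^(1/3))/40)*cos(3*10^(2/3)*3^(1/6)*7^(1/3)*a/20) + C5*exp(-a*(10^(2/3)*63^(1/3) + 3*30^(2/3)*7^(1/3))/40) + (C1*sin(3*10^(2/3)*3^(1/6)*7^(1/3)*a/20) + C2*cos(3*10^(2/3)*3^(1/6)*7^(1/3)*a/20))*exp(10^(2/3)*63^(1/3)*a/20)
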